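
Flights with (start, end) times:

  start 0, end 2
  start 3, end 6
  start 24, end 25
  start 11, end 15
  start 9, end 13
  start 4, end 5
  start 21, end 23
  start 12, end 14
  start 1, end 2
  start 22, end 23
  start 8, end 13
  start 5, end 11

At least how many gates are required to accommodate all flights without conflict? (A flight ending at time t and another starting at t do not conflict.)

4

The answer is the maximum number of intervals overlapping at any instant.
starts: [0, 1, 3, 4, 5, 8, 9, 11, 12, 21, 22, 24]
ends:   [2, 2, 5, 6, 11, 13, 13, 14, 15, 23, 23, 25]
s0→1 s1→2 e2→1 e2→0 s3→1 s4→2 e5→1 s5→2 e6→1 s8→2 s9→3 e11→2 s11→3 s12→4  — peak 4.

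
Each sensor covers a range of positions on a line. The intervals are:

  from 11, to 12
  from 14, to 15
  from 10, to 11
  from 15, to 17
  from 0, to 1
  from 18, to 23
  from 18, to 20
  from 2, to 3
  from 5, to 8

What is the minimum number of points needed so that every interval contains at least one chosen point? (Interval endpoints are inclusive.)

6

Sort by right endpoint; whenever an interval is uncovered, place a point at its right end.
By right end: [0,1]  [2,3]  [5,8]  [10,11]  [11,12]  [14,15]  [15,17]  [18,20]  [18,23]
[0,1] uncovered → point at 1; [2,3] uncovered → point at 3; [5,8] uncovered → point at 8; [10,11] uncovered → point at 11; [14,15] uncovered → point at 15; [18,20] uncovered → point at 20.
Points: 1, 3, 8, 11, 15, 20 (6 total).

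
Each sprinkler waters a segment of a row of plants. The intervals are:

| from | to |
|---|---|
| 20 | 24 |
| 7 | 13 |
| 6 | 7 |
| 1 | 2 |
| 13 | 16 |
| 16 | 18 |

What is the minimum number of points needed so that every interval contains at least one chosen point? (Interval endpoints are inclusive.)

4

By right end: [1,2]  [6,7]  [7,13]  [13,16]  [16,18]  [20,24]
[1,2] uncovered → point at 2; [6,7] uncovered → point at 7; [13,16] uncovered → point at 16; [20,24] uncovered → point at 24.
Points: 2, 7, 16, 24 (4 total).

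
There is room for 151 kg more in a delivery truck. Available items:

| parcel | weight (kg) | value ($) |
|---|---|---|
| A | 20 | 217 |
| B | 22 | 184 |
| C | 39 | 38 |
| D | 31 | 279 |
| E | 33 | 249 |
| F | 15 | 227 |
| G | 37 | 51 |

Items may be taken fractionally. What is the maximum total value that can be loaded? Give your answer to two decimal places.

Ratios (sorted): F 15.13, A 10.85, D 9.00, B 8.36, E 7.55, G 1.38, C 0.97
take F (15 @ 227); take A (20 @ 217); take D (31 @ 279); take B (22 @ 184); take E (33 @ 249); take 30/37 of G → 41.35. Capacity used 151/151.
Total value = 1197.35

1197.35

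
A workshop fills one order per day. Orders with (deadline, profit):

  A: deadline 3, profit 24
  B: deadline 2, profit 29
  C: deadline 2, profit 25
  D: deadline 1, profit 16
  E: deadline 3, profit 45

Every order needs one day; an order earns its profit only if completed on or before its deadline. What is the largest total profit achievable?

Sort by profit descending; place each in the latest free slot ≤ its deadline.
By profit: E(d3,45), B(d2,29), C(d2,25), A(d3,24), D(d1,16)
E→slot 3; B→slot 2; C→slot 1; A skipped; D skipped.
Profit = 25 + 29 + 45 = 99

99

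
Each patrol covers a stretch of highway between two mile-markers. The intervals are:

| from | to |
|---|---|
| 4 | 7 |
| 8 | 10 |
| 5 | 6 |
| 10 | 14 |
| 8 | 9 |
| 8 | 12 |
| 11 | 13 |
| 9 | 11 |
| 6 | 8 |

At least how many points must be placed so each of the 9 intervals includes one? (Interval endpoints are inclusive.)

3

Process intervals by earliest right end; each time one isn't hit yet, stab at its right endpoint.
Sorted: [5,6] [4,7] [6,8] [8,9] [8,10] [9,11] [8,12] [11,13] [10,14]
{[5,6],[4,7],[6,8]} hit by 6; {[8,9],[8,10],[9,11],[8,12]} hit by 9; {[11,13],[10,14]} hit by 13.
Points: 6, 9, 13 (3 total).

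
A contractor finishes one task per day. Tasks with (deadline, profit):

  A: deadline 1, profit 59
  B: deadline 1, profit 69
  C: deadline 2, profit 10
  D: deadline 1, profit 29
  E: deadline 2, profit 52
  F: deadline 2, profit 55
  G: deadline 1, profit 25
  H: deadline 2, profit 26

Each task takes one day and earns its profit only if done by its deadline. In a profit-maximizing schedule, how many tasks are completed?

Sort by profit descending; place each in the latest free slot ≤ its deadline.
Profit order: B=69 A=59 F=55 E=52 D=29 H=26 G=25 C=10
Assign: B→slot 1, A skipped, F→slot 2, E skipped, D skipped, H skipped, G skipped, C skipped.
Slots: [1:B] [2:F]
2 of 8 scheduled.

2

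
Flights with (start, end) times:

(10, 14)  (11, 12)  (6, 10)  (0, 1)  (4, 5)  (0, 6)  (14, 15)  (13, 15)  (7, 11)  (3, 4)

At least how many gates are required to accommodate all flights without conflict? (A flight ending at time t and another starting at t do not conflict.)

2

Count concurrent intervals with a sweep; the peak is the room count.
starts: [0, 0, 3, 4, 6, 7, 10, 11, 13, 14]
ends:   [1, 4, 5, 6, 10, 11, 12, 14, 15, 15]
s0→1 s0→2  — peak 2.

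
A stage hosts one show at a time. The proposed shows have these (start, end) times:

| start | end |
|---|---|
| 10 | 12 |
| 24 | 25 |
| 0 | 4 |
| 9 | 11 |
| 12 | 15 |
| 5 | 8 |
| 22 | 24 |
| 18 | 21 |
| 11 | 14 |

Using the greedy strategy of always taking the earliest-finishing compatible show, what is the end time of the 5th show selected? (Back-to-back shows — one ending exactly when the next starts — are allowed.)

Sorted by end: (0,4)  (5,8)  (9,11)  (10,12)  (11,14)  (12,15)  (18,21)  (22,24)  (24,25)
take (0,4); take (5,8); take (9,11); take (11,14); skip (12,15); take (18,21); take (22,24); take (24,25).
Selected: (0,4) (5,8) (9,11) (11,14) (18,21) (22,24) (24,25)

21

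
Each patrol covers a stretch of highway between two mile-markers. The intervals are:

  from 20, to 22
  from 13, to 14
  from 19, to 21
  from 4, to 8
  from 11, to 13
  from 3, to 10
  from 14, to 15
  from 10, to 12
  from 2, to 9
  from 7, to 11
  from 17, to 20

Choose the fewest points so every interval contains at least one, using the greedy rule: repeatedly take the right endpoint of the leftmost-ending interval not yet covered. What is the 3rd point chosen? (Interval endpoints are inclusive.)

Sort by right endpoint; whenever an interval is uncovered, place a point at its right end.
By right end: [4,8]  [2,9]  [3,10]  [7,11]  [10,12]  [11,13]  [13,14]  [14,15]  [17,20]  [19,21]  [20,22]
[4,8] uncovered → point at 8; [10,12] uncovered → point at 12; [13,14] uncovered → point at 14; [17,20] uncovered → point at 20.
Points: 8, 12, 14, 20 (4 total).

14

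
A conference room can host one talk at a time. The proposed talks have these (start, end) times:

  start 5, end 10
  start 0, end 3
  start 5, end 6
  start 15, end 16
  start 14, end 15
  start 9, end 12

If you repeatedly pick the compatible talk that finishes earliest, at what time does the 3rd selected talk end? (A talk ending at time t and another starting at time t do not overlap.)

12

Sort by end time and greedily take each interval whose start is ≥ the last chosen end.
Sorted by end: (0,3)  (5,6)  (5,10)  (9,12)  (14,15)  (15,16)
take (0,3); take (5,6); take (9,12); take (14,15); take (15,16).
Selected: (0,3) (5,6) (9,12) (14,15) (15,16)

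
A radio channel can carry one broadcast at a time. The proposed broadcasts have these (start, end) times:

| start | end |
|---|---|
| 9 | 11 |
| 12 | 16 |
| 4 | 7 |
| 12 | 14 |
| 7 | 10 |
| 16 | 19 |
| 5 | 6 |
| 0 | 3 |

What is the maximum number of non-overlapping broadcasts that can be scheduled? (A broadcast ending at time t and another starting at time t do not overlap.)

Order by finish time; keep every interval that doesn't clash with the previous kept one.
By end time: (0,3), (5,6), (4,7), (7,10), (9,11), (12,14), (12,16), (16,19).
Pick (0,3); next start ≥ 3 → (5,6); next start ≥ 6 → (7,10); next start ≥ 10 → (12,14); next start ≥ 14 → (16,19).
Selected 5 broadcasts.

5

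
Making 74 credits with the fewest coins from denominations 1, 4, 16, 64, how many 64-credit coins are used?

1

74 − 1×64→10 − 2×4→2 − 2×1→0
Count of 64: 1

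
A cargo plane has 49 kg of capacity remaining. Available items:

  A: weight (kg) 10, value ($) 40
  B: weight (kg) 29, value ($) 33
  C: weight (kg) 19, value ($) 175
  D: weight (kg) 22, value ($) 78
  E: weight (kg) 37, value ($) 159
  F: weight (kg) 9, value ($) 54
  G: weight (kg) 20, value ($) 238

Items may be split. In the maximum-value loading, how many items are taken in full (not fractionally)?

3

Sort by value per unit weight and fill in that order.
Ratios (sorted): G 11.90, C 9.21, F 6.00, E 4.30, A 4.00, D 3.55, B 1.14
take G (20 @ 238); take C (19 @ 175); take F (9 @ 54); take 1/37 of E → 4.30. Capacity used 49/49.
3 item(s) taken whole; one partial (take 1/37 of E).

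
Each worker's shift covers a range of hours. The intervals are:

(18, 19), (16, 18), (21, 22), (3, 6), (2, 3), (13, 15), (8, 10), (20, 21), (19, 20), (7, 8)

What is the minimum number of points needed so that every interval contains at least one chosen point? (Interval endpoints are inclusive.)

By right end: [2,3]  [3,6]  [7,8]  [8,10]  [13,15]  [16,18]  [18,19]  [19,20]  [20,21]  [21,22]
[2,3] uncovered → point at 3; [7,8] uncovered → point at 8; [13,15] uncovered → point at 15; [16,18] uncovered → point at 18; [19,20] uncovered → point at 20; [21,22] uncovered → point at 22.
Points: 3, 8, 15, 18, 20, 22 (6 total).

6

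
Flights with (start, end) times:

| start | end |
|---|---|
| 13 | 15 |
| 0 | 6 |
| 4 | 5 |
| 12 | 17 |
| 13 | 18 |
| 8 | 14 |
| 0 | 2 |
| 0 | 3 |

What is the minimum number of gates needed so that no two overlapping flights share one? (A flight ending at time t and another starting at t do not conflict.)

4

Count concurrent intervals with a sweep; the peak is the room count.
Events (time:±→running): 0:+→1 0:+→2 0:+→3 2:-→2 3:-→1 4:+→2 5:-→1 6:-→0 8:+→1 12:+→2 13:+→3 13:+→4 … peak 4.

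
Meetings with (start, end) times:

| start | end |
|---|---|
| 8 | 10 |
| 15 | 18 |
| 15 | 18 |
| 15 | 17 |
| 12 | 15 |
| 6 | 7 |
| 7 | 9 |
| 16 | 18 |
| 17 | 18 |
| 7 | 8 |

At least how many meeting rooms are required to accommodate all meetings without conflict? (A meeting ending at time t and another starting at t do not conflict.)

4

Events (time:±→running): 6:+→1 7:-→0 7:+→1 7:+→2 8:-→1 8:+→2 9:-→1 10:-→0 12:+→1 15:-→0 15:+→1 15:+→2 15:+→3 16:+→4 … peak 4.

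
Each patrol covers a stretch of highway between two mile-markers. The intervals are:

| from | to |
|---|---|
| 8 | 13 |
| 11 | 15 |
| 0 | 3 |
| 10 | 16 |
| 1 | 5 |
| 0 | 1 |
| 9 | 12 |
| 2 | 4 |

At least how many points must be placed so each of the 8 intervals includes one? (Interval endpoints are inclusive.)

Process intervals by earliest right end; each time one isn't hit yet, stab at its right endpoint.
Sorted: [0,1] [0,3] [2,4] [1,5] [9,12] [8,13] [11,15] [10,16]
{[0,1],[0,3]} hit by 1; {[2,4],[1,5]} hit by 4; {[9,12],[8,13],[11,15],[10,16]} hit by 12.
Points: 1, 4, 12 (3 total).

3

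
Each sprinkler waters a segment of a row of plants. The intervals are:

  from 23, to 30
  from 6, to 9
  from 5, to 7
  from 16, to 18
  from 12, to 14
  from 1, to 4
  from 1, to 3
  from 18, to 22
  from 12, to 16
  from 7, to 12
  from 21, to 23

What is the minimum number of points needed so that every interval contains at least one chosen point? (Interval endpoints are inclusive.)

Process intervals by earliest right end; each time one isn't hit yet, stab at its right endpoint.
Sorted: [1,3] [1,4] [5,7] [6,9] [7,12] [12,14] [12,16] [16,18] [18,22] [21,23] [23,30]
{[1,3],[1,4]} hit by 3; {[5,7],[6,9],[7,12]} hit by 7; {[12,14],[12,16]} hit by 14; {[16,18],[18,22]} hit by 18; {[21,23],[23,30]} hit by 23.
Points: 3, 7, 14, 18, 23 (5 total).

5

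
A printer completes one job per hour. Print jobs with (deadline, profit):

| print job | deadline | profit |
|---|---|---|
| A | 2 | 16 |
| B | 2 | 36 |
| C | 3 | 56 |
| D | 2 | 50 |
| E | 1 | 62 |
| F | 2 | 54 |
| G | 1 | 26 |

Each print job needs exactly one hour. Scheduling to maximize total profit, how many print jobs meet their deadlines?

3

Take jobs in profit order; each goes to the latest open slot no later than its deadline.
By profit: E(d1,62), C(d3,56), F(d2,54), D(d2,50), B(d2,36), G(d1,26), A(d2,16)
E→slot 1; C→slot 3; F→slot 2; D skipped; B skipped; G skipped; A skipped.
3 of 7 scheduled.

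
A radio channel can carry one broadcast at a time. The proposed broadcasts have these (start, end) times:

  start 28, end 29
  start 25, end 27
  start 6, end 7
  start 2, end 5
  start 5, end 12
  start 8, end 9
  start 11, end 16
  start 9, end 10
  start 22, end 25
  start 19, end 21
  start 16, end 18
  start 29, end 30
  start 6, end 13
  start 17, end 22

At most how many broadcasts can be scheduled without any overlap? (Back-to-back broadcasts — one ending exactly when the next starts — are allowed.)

By end time: (2,5), (6,7), (8,9), (9,10), (5,12), (6,13), (11,16), (16,18), (19,21), (17,22), (22,25), (25,27), (28,29), (29,30).
Pick (2,5); next start ≥ 5 → (6,7); next start ≥ 7 → (8,9); next start ≥ 9 → (9,10); next start ≥ 10 → (11,16); next start ≥ 16 → (16,18); next start ≥ 18 → (19,21); next start ≥ 21 → (22,25); next start ≥ 25 → (25,27); next start ≥ 27 → (28,29); next start ≥ 29 → (29,30).
Selected 11 broadcasts.

11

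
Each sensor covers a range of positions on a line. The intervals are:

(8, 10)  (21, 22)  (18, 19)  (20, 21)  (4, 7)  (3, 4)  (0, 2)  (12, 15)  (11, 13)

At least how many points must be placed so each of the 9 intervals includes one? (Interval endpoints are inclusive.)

By right end: [0,2]  [3,4]  [4,7]  [8,10]  [11,13]  [12,15]  [18,19]  [20,21]  [21,22]
[0,2] uncovered → point at 2; [3,4] uncovered → point at 4; [8,10] uncovered → point at 10; [11,13] uncovered → point at 13; [18,19] uncovered → point at 19; [20,21] uncovered → point at 21.
Points: 2, 4, 10, 13, 19, 21 (6 total).

6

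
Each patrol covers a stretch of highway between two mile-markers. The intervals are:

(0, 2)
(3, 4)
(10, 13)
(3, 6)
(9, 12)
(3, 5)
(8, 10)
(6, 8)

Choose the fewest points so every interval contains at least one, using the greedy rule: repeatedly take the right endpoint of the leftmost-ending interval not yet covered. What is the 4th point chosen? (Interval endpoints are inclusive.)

12

By right end: [0,2]  [3,4]  [3,5]  [3,6]  [6,8]  [8,10]  [9,12]  [10,13]
[0,2] uncovered → point at 2; [3,4] uncovered → point at 4; [6,8] uncovered → point at 8; [9,12] uncovered → point at 12.
Points: 2, 4, 8, 12 (4 total).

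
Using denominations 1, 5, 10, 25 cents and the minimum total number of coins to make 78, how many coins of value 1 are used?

3

Greedy: take as many of the largest coin as possible, then repeat with the remainder.
78 − 3×25→3 − 3×1→0
Count of 1: 3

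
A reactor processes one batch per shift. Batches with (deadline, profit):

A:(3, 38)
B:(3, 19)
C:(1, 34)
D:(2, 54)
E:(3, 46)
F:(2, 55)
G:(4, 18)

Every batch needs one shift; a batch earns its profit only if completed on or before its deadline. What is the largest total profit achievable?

173

Take jobs in profit order; each goes to the latest open slot no later than its deadline.
By profit: F(d2,55), D(d2,54), E(d3,46), A(d3,38), C(d1,34), B(d3,19), G(d4,18)
F→slot 2; D→slot 1; E→slot 3; A skipped; C skipped; B skipped; G→slot 4.
Profit = 54 + 55 + 46 + 18 = 173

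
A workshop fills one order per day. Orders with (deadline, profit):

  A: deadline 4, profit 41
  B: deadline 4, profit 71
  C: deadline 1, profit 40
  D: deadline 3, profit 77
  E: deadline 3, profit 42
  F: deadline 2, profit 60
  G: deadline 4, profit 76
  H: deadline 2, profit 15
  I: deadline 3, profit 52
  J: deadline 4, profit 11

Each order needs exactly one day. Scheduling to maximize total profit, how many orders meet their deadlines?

Profit order: D=77 G=76 B=71 F=60 I=52 E=42 A=41 C=40 H=15 J=11
Assign: D→slot 3, G→slot 4, B→slot 2, F→slot 1, I skipped, E skipped, A skipped, C skipped, H skipped, J skipped.
Slots: [1:F] [2:B] [3:D] [4:G]
4 of 10 scheduled.

4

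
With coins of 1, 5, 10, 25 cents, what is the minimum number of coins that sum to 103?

7

103 − 4×25→3 − 3×1→0
Total coins = 4 + 3 = 7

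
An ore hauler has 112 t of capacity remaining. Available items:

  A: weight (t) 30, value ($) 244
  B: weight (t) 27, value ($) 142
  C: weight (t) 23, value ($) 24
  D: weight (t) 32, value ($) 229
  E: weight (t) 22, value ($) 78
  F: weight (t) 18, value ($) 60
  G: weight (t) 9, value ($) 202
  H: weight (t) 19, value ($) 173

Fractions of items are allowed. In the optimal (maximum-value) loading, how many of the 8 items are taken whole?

4

Greedy by value/weight ratio, highest first.
Ratios (sorted): G 22.44, H 9.11, A 8.13, D 7.16, B 5.26, E 3.55, F 3.33, C 1.04
take G (9 @ 202); take H (19 @ 173); take A (30 @ 244); take D (32 @ 229); take 22/27 of B → 115.70. Capacity used 112/112.
4 item(s) taken whole; one partial (take 22/27 of B).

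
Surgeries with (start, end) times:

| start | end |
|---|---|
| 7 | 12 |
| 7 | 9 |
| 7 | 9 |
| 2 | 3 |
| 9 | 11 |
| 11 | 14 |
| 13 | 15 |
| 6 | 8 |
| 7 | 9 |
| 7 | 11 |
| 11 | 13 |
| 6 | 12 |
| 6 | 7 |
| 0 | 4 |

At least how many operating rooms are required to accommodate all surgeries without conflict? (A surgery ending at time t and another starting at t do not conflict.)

7

Count concurrent intervals with a sweep; the peak is the room count.
starts: [0, 2, 6, 6, 6, 7, 7, 7, 7, 7, 9, 11, 11, 13]
ends:   [3, 4, 7, 8, 9, 9, 9, 11, 11, 12, 12, 13, 14, 15]
s0→1 s2→2 e3→1 e4→0 s6→1 s6→2 s6→3 e7→2 s7→3 s7→4 s7→5 s7→6 s7→7  — peak 7.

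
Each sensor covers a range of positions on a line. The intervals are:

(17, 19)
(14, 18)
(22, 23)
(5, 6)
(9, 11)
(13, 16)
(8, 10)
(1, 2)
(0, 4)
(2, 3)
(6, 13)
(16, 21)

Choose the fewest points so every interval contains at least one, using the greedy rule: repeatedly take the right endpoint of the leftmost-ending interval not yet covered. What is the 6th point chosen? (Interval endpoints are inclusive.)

23

By right end: [1,2]  [2,3]  [0,4]  [5,6]  [8,10]  [9,11]  [6,13]  [13,16]  [14,18]  [17,19]  [16,21]  [22,23]
[1,2] uncovered → point at 2; [5,6] uncovered → point at 6; [8,10] uncovered → point at 10; [13,16] uncovered → point at 16; [17,19] uncovered → point at 19; [22,23] uncovered → point at 23.
Points: 2, 6, 10, 16, 19, 23 (6 total).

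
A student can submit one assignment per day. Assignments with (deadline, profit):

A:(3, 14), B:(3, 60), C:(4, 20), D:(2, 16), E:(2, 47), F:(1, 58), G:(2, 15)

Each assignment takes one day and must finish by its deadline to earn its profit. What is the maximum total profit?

Sort by profit descending; place each in the latest free slot ≤ its deadline.
Profit order: B=60 F=58 E=47 C=20 D=16 G=15 A=14
Assign: B→slot 3, F→slot 1, E→slot 2, C→slot 4, D skipped, G skipped, A skipped.
Slots: [1:F] [2:E] [3:B] [4:C]
Profit = 58 + 47 + 60 + 20 = 185

185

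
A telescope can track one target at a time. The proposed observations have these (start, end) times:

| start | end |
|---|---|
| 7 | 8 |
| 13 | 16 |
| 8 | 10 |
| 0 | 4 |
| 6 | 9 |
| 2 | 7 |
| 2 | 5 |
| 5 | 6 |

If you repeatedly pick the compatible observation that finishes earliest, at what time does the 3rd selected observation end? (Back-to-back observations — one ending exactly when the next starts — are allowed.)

8

Order by finish time; keep every interval that doesn't clash with the previous kept one.
Sorted by end: (0,4)  (2,5)  (5,6)  (2,7)  (7,8)  (6,9)  (8,10)  (13,16)
take (0,4); take (5,6); skip (2,7); take (7,8); take (8,10); take (13,16).
Selected: (0,4) (5,6) (7,8) (8,10) (13,16)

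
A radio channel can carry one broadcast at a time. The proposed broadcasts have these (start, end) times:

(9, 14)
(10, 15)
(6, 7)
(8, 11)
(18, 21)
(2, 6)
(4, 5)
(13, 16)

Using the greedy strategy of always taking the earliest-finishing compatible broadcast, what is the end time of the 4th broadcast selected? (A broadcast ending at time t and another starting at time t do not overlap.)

Sort by end time and greedily take each interval whose start is ≥ the last chosen end.
Sorted by end: (4,5)  (2,6)  (6,7)  (8,11)  (9,14)  (10,15)  (13,16)  (18,21)
take (4,5); take (6,7); take (8,11); skip (9,14); take (13,16); take (18,21).
Selected: (4,5) (6,7) (8,11) (13,16) (18,21)

16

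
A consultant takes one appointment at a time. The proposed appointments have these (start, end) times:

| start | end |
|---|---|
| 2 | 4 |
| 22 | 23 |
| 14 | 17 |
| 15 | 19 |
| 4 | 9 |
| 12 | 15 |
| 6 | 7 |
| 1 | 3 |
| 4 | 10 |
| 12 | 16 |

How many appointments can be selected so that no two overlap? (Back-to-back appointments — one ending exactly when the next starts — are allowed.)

By end time: (1,3), (2,4), (6,7), (4,9), (4,10), (12,15), (12,16), (14,17), (15,19), (22,23).
Pick (1,3); next start ≥ 3 → (6,7); next start ≥ 7 → (12,15); next start ≥ 15 → (15,19); next start ≥ 19 → (22,23).
Selected 5 appointments.

5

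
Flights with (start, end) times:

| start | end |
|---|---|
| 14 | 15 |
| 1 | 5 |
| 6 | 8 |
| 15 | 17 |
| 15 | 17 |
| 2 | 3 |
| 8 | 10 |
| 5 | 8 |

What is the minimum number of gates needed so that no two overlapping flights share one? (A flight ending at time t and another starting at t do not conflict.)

The answer is the maximum number of intervals overlapping at any instant.
starts: [1, 2, 5, 6, 8, 14, 15, 15]
ends:   [3, 5, 8, 8, 10, 15, 17, 17]
s1→1 s2→2  — peak 2.

2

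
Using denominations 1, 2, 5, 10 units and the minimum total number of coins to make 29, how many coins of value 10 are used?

Use the largest denomination that fits, subtract, and repeat.
29 = 2×10 + 1×5 + 2×2
Count of 10: 2

2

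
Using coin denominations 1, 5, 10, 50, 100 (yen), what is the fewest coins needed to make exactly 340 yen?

340 − 3×100→40 − 4×10→0
Total coins = 3 + 4 = 7

7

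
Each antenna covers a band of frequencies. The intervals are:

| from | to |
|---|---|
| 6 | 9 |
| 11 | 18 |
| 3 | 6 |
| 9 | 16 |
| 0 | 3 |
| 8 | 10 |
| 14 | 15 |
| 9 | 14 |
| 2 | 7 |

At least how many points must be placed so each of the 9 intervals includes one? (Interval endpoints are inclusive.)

By right end: [0,3]  [3,6]  [2,7]  [6,9]  [8,10]  [9,14]  [14,15]  [9,16]  [11,18]
[0,3] uncovered → point at 3; [6,9] uncovered → point at 9; [14,15] uncovered → point at 15.
Points: 3, 9, 15 (3 total).

3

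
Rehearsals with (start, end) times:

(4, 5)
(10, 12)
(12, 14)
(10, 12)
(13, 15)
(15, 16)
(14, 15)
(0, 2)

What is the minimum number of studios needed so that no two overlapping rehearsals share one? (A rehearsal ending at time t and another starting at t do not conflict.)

2

Count concurrent intervals with a sweep; the peak is the room count.
Events (time:±→running): 0:+→1 2:-→0 4:+→1 5:-→0 10:+→1 10:+→2 … peak 2.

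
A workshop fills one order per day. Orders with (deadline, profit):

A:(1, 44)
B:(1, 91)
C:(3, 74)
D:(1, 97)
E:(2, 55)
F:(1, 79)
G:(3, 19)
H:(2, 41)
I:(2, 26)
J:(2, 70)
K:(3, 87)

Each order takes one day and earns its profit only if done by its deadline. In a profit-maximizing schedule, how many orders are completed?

Sort by profit descending; place each in the latest free slot ≤ its deadline.
By profit: D(d1,97), B(d1,91), K(d3,87), F(d1,79), C(d3,74), J(d2,70), E(d2,55), A(d1,44), H(d2,41), I(d2,26), G(d3,19)
D→slot 1; B skipped; K→slot 3; F skipped; C→slot 2; J skipped; E skipped; A skipped; H skipped; I skipped; G skipped.
3 of 11 scheduled.

3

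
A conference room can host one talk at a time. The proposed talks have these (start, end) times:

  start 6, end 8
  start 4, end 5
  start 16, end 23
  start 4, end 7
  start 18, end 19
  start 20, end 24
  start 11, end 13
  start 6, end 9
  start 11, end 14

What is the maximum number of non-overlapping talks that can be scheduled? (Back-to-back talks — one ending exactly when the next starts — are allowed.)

5

By end time: (4,5), (4,7), (6,8), (6,9), (11,13), (11,14), (18,19), (16,23), (20,24).
Pick (4,5); next start ≥ 5 → (6,8); next start ≥ 8 → (11,13); next start ≥ 13 → (18,19); next start ≥ 19 → (20,24).
Selected 5 talks.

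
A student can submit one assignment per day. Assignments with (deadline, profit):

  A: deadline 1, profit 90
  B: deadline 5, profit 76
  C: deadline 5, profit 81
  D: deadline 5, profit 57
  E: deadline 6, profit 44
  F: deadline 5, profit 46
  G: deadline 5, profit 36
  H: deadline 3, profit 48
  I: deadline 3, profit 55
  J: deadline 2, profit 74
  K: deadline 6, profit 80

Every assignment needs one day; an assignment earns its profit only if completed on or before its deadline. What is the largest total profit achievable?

458

By profit: A(d1,90), C(d5,81), K(d6,80), B(d5,76), J(d2,74), D(d5,57), I(d3,55), H(d3,48), F(d5,46), E(d6,44), G(d5,36)
A→slot 1; C→slot 5; K→slot 6; B→slot 4; J→slot 2; D→slot 3; I skipped; H skipped; F skipped; E skipped; G skipped.
Profit = 90 + 74 + 57 + 76 + 81 + 80 = 458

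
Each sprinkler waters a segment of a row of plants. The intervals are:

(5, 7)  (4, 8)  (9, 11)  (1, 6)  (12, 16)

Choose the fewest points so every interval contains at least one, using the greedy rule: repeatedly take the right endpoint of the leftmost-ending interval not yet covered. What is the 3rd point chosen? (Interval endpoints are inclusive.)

Sort by right endpoint; whenever an interval is uncovered, place a point at its right end.
By right end: [1,6]  [5,7]  [4,8]  [9,11]  [12,16]
[1,6] uncovered → point at 6; [9,11] uncovered → point at 11; [12,16] uncovered → point at 16.
Points: 6, 11, 16 (3 total).

16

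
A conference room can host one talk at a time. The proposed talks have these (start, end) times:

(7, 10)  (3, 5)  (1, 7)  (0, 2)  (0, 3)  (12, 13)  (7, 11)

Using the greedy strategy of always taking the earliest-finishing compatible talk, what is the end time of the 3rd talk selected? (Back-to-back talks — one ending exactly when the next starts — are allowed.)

Sort by end time and greedily take each interval whose start is ≥ the last chosen end.
By end time: (0,2), (0,3), (3,5), (1,7), (7,10), (7,11), (12,13).
Pick (0,2); next start ≥ 2 → (3,5); next start ≥ 5 → (7,10); next start ≥ 10 → (12,13).
Selected: (0,2) (3,5) (7,10) (12,13)

10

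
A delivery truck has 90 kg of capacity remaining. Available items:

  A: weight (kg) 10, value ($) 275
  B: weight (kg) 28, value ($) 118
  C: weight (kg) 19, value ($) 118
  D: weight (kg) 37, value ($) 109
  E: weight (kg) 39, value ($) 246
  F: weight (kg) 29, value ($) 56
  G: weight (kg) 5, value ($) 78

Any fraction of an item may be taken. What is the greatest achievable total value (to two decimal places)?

Sort by value per unit weight and fill in that order.
Order: A (275/10=27.50) > G (78/5=15.60) > E (246/39=6.31) > C (118/19=6.21) > B (118/28=4.21) > D (109/37=2.95) > F (56/29=1.93)
Fill: take A (10 @ 275) → take G (5 @ 78) → take E (39 @ 246) → take C (19 @ 118) → take 17/28 of B → 71.64; 90/90 used.
Total value = 788.64

788.64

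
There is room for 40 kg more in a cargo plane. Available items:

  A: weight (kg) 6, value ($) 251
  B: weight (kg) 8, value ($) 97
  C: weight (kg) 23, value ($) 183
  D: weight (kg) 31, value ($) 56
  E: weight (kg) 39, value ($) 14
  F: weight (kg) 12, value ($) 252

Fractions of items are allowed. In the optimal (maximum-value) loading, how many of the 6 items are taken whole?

3

Greedy by value/weight ratio, highest first.
Order: A (251/6=41.83) > F (252/12=21.00) > B (97/8=12.12) > C (183/23=7.96) > D (56/31=1.81) > E (14/39=0.36)
Fill: take A (6 @ 251) → take F (12 @ 252) → take B (8 @ 97) → take 14/23 of C → 111.39; 40/40 used.
3 item(s) taken whole; one partial (take 14/23 of C).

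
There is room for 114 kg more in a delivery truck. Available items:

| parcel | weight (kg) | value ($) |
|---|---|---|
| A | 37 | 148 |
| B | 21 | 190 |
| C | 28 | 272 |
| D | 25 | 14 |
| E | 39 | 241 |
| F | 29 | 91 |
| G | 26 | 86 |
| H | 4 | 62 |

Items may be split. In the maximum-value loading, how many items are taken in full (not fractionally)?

4

Greedy by value/weight ratio, highest first.
Order: H (62/4=15.50) > C (272/28=9.71) > B (190/21=9.05) > E (241/39=6.18) > A (148/37=4.00) > G (86/26=3.31) > F (91/29=3.14) > D (14/25=0.56)
Fill: take H (4 @ 62) → take C (28 @ 272) → take B (21 @ 190) → take E (39 @ 241) → take 22/37 of A → 88.00; 114/114 used.
4 item(s) taken whole; one partial (take 22/37 of A).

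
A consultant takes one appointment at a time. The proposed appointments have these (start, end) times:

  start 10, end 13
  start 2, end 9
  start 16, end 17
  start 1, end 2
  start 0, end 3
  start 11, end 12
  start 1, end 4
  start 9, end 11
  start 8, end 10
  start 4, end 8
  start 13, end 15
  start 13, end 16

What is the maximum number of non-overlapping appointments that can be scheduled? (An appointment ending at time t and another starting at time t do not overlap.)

6

Greedy by earliest finish: after sorting by end time, pick each interval compatible with the last pick.
Sorted by end: (1,2)  (0,3)  (1,4)  (4,8)  (2,9)  (8,10)  (9,11)  (11,12)  (10,13)  (13,15)  (13,16)  (16,17)
take (1,2); skip (0,3); skip (1,4); take (4,8); skip (2,9); take (8,10); take (11,12); take (13,15); take (16,17).
Selected 6 appointments.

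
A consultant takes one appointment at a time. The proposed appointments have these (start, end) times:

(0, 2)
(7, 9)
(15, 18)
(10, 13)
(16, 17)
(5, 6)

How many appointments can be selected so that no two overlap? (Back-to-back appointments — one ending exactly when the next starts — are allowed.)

5

Sort by end time and greedily take each interval whose start is ≥ the last chosen end.
By end time: (0,2), (5,6), (7,9), (10,13), (16,17), (15,18).
Pick (0,2); next start ≥ 2 → (5,6); next start ≥ 6 → (7,9); next start ≥ 9 → (10,13); next start ≥ 13 → (16,17).
Selected 5 appointments.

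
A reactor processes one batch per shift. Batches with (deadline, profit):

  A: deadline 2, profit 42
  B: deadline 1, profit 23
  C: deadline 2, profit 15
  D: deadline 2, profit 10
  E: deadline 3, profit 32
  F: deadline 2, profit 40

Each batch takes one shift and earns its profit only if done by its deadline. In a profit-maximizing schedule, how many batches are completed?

3

Take jobs in profit order; each goes to the latest open slot no later than its deadline.
By profit: A(d2,42), F(d2,40), E(d3,32), B(d1,23), C(d2,15), D(d2,10)
A→slot 2; F→slot 1; E→slot 3; B skipped; C skipped; D skipped.
3 of 6 scheduled.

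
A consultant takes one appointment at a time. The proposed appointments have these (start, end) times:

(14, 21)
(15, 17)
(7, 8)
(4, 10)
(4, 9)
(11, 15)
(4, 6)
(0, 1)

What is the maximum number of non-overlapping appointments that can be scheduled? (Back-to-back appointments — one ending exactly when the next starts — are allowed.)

5

Sorted by end: (0,1)  (4,6)  (7,8)  (4,9)  (4,10)  (11,15)  (15,17)  (14,21)
take (0,1); take (4,6); take (7,8); skip (4,9); skip (4,10); take (11,15); take (15,17).
Selected 5 appointments.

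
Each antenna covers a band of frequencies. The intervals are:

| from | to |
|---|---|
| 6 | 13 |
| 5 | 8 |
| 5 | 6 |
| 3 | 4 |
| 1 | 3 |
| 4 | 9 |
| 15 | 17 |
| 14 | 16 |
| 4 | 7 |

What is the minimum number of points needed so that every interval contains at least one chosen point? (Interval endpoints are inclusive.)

Sorted: [1,3] [3,4] [5,6] [4,7] [5,8] [4,9] [6,13] [14,16] [15,17]
{[1,3],[3,4]} hit by 3; {[5,6],[4,7],[5,8],[4,9],[6,13]} hit by 6; {[14,16],[15,17]} hit by 16.
Points: 3, 6, 16 (3 total).

3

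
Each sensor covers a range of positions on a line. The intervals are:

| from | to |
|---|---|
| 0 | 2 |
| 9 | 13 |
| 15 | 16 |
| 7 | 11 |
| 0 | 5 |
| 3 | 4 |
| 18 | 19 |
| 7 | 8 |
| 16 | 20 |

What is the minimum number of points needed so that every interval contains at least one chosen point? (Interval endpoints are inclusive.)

Sorted: [0,2] [3,4] [0,5] [7,8] [7,11] [9,13] [15,16] [18,19] [16,20]
{[0,2]} hit by 2; {[3,4],[0,5]} hit by 4; {[7,8],[7,11]} hit by 8; {[9,13]} hit by 13; {[15,16]} hit by 16; {[18,19],[16,20]} hit by 19.
Points: 2, 4, 8, 13, 16, 19 (6 total).

6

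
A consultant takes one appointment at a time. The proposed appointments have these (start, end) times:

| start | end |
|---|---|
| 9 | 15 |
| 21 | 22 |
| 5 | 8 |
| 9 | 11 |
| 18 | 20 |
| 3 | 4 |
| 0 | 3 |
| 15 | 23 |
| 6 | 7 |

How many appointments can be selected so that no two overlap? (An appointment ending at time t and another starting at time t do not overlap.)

6

Sorted by end: (0,3)  (3,4)  (6,7)  (5,8)  (9,11)  (9,15)  (18,20)  (21,22)  (15,23)
take (0,3); take (3,4); take (6,7); skip (5,8); take (9,11); take (18,20); take (21,22); skip (15,23).
Selected 6 appointments.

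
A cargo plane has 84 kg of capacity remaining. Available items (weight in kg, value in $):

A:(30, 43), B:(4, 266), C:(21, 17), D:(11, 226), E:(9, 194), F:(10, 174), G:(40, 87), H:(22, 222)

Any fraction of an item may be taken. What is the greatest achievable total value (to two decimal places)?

Ratios (sorted): B 66.50, E 21.56, D 20.55, F 17.40, H 10.09, G 2.17, A 1.43, C 0.81
take B (4 @ 266); take E (9 @ 194); take D (11 @ 226); take F (10 @ 174); take H (22 @ 222); take 28/40 of G → 60.90. Capacity used 84/84.
Total value = 1142.90

1142.90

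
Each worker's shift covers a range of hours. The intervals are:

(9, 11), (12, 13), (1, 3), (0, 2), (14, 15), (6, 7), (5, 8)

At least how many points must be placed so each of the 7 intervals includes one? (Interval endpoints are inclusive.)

5

Sorted: [0,2] [1,3] [6,7] [5,8] [9,11] [12,13] [14,15]
{[0,2],[1,3]} hit by 2; {[6,7],[5,8]} hit by 7; {[9,11]} hit by 11; {[12,13]} hit by 13; {[14,15]} hit by 15.
Points: 2, 7, 11, 13, 15 (5 total).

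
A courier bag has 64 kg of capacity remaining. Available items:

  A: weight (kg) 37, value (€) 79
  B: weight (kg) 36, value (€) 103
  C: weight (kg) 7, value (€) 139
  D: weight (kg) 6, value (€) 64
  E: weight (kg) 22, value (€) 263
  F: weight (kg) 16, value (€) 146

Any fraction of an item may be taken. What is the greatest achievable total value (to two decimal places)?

Sort by value per unit weight and fill in that order.
Order: C (139/7=19.86) > E (263/22=11.95) > D (64/6=10.67) > F (146/16=9.12) > B (103/36=2.86) > A (79/37=2.14)
Fill: take C (7 @ 139) → take E (22 @ 263) → take D (6 @ 64) → take F (16 @ 146) → take 13/36 of B → 37.19; 64/64 used.
Total value = 649.19

649.19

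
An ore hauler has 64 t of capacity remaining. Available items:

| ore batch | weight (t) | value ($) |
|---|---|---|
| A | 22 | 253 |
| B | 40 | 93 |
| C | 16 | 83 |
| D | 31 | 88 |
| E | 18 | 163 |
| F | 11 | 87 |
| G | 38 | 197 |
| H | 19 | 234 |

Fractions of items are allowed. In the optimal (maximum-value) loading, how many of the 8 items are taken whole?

Ratios (sorted): H 12.32, A 11.50, E 9.06, F 7.91, C 5.19, G 5.18, D 2.84, B 2.33
take H (19 @ 234); take A (22 @ 253); take E (18 @ 163); take 5/11 of F → 39.55. Capacity used 64/64.
3 item(s) taken whole; one partial (take 5/11 of F).

3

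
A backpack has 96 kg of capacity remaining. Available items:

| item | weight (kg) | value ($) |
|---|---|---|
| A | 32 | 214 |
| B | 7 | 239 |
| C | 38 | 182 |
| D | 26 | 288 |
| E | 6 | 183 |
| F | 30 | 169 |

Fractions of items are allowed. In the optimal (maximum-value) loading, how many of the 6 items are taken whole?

4

Sort by value per unit weight and fill in that order.
Order: B (239/7=34.14) > E (183/6=30.50) > D (288/26=11.08) > A (214/32=6.69) > F (169/30=5.63) > C (182/38=4.79)
Fill: take B (7 @ 239) → take E (6 @ 183) → take D (26 @ 288) → take A (32 @ 214) → take 25/30 of F → 140.83; 96/96 used.
4 item(s) taken whole; one partial (take 25/30 of F).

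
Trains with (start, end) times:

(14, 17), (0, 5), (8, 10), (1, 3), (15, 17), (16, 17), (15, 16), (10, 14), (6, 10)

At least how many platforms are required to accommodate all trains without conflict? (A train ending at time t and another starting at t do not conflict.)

3

The answer is the maximum number of intervals overlapping at any instant.
Events (time:±→running): 0:+→1 1:+→2 3:-→1 5:-→0 6:+→1 8:+→2 10:-→1 10:-→0 10:+→1 14:-→0 14:+→1 15:+→2 15:+→3 … peak 3.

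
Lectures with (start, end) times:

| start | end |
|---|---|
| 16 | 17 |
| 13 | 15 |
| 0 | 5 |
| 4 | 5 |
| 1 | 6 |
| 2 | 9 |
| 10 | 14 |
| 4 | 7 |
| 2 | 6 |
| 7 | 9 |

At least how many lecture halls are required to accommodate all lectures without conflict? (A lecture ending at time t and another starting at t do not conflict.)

The answer is the maximum number of intervals overlapping at any instant.
starts: [0, 1, 2, 2, 4, 4, 7, 10, 13, 16]
ends:   [5, 5, 6, 6, 7, 9, 9, 14, 15, 17]
s0→1 s1→2 s2→3 s2→4 s4→5 s4→6  — peak 6.

6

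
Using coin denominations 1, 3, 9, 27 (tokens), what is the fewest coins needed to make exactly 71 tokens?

Greedy: take as many of the largest coin as possible, then repeat with the remainder.
71 = 2×27 + 1×9 + 2×3 + 2×1
Total coins = 2 + 1 + 2 + 2 = 7

7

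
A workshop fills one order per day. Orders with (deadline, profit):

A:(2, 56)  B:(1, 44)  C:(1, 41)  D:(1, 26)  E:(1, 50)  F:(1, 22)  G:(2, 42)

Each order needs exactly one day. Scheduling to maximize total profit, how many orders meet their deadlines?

2

By profit: A(d2,56), E(d1,50), B(d1,44), G(d2,42), C(d1,41), D(d1,26), F(d1,22)
A→slot 2; E→slot 1; B skipped; G skipped; C skipped; D skipped; F skipped.
2 of 7 scheduled.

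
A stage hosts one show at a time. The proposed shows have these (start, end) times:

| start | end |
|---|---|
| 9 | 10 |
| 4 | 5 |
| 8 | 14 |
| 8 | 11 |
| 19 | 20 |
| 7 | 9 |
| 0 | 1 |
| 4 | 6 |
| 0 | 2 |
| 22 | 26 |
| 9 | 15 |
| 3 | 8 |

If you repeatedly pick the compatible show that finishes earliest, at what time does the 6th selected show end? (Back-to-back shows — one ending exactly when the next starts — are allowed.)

26

Sorted by end: (0,1)  (0,2)  (4,5)  (4,6)  (3,8)  (7,9)  (9,10)  (8,11)  (8,14)  (9,15)  (19,20)  (22,26)
take (0,1); take (4,5); take (7,9); take (9,10); skip (8,11); skip (8,14); take (19,20); take (22,26).
Selected: (0,1) (4,5) (7,9) (9,10) (19,20) (22,26)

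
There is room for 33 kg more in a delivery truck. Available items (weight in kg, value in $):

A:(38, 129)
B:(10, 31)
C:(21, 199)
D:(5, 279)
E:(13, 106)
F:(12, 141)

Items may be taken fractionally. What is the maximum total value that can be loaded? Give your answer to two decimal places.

571.62

Order: D (279/5=55.80) > F (141/12=11.75) > C (199/21=9.48) > E (106/13=8.15) > A (129/38=3.39) > B (31/10=3.10)
Fill: take D (5 @ 279) → take F (12 @ 141) → take 16/21 of C → 151.62; 33/33 used.
Total value = 571.62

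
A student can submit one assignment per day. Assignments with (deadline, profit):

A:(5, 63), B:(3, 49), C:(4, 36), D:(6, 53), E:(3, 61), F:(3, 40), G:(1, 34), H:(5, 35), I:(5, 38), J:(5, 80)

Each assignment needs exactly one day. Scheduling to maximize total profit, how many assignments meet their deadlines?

6

By profit: J(d5,80), A(d5,63), E(d3,61), D(d6,53), B(d3,49), F(d3,40), I(d5,38), C(d4,36), H(d5,35), G(d1,34)
J→slot 5; A→slot 4; E→slot 3; D→slot 6; B→slot 2; F→slot 1; I skipped; C skipped; H skipped; G skipped.
6 of 10 scheduled.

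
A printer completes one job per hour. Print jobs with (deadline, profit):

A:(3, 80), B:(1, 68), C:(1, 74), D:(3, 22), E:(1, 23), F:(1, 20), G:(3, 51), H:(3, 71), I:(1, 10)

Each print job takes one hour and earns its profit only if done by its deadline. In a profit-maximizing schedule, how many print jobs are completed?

Profit order: A=80 C=74 H=71 B=68 G=51 E=23 D=22 F=20 I=10
Assign: A→slot 3, C→slot 1, H→slot 2, B skipped, G skipped, E skipped, D skipped, F skipped, I skipped.
Slots: [1:C] [2:H] [3:A]
3 of 9 scheduled.

3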